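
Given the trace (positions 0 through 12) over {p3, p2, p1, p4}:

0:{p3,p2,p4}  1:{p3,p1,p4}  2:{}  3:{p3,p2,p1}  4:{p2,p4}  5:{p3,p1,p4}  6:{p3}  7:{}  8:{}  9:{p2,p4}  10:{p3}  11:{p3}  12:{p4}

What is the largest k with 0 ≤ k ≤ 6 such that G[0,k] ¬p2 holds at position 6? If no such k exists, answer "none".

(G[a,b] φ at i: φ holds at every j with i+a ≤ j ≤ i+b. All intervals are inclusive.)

¬p2 must hold from j=6 onward; find where it first fails.
  j=6: holds
  j=7: holds
  j=8: holds
  j=9: fails
Holds on [6,8], so largest k = 2.

2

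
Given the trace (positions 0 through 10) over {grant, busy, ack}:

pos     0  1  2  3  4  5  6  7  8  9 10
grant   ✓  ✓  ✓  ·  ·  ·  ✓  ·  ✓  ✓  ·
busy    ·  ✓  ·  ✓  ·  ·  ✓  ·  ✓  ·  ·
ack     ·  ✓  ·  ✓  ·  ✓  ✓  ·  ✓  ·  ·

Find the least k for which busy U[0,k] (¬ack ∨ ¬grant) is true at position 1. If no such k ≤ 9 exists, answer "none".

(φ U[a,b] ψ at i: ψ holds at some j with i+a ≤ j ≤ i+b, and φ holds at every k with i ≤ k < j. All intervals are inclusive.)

1

Need earliest j ≥ 1 with (¬ack ∨ ¬grant), and busy at every k in [1,j-1].
  j=1: rhs fails.
  j=2: rhs holds; lhs holds on [1,1]. k = 1.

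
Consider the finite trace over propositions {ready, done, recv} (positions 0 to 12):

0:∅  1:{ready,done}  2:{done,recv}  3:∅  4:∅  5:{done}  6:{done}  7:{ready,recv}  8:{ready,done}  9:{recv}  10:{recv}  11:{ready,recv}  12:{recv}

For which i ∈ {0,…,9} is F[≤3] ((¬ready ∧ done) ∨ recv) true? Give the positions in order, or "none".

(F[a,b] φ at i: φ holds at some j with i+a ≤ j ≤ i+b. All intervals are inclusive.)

0, 1, 2, 3, 4, 5, 6, 7, 8, 9

Evaluate at each i in [0,9]:
  i=0: ✓ (witness j=2)
  i=1: ✓ (witness j=2)
  i=2: ✓ (witness j=2)
  i=3: ✓ (witness j=5)
  i=4: ✓ (witness j=5)
  i=5: ✓ (witness j=5)
  i=6: ✓ (witness j=6)
  i=7: ✓ (witness j=7)
  i=8: ✓ (witness j=9)
  i=9: ✓ (witness j=9)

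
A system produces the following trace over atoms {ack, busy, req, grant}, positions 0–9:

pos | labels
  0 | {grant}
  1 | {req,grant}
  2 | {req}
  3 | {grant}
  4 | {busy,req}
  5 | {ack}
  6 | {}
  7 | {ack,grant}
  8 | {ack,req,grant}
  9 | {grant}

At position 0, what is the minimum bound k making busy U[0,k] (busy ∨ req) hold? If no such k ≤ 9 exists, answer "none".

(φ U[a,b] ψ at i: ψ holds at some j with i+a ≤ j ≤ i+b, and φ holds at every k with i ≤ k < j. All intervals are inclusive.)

Need earliest j ≥ 0 with (busy ∨ req), and busy at every k in [0,j-1].
  j=0: rhs fails.
  j=1: rhs holds but lhs fails at k=0.
  j=2: rhs holds but lhs fails at k=0.
  j=3: rhs fails.
  j=4: rhs holds but lhs fails at k=0.
  j=5: rhs fails.
  j=6: rhs fails.
  j=7: rhs fails.
  j=8: rhs holds but lhs fails at k=0.
  j=9: rhs fails.
No witness within the range → none.

none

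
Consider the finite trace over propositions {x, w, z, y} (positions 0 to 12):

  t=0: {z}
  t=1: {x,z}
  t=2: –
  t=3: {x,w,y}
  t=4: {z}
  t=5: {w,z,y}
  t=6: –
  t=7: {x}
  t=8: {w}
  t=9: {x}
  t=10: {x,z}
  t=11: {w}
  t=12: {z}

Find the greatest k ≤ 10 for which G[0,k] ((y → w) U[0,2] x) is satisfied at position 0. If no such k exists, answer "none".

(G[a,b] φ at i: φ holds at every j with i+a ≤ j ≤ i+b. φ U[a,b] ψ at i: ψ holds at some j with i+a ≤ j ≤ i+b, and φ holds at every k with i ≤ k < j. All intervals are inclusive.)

3

((y → w) U[0,2] x) must hold from j=0 onward; find where it first fails.
  j=0: holds
  j=1: holds
  j=2: holds
  j=3: holds
  j=4: fails
Holds on [0,3], so largest k = 3.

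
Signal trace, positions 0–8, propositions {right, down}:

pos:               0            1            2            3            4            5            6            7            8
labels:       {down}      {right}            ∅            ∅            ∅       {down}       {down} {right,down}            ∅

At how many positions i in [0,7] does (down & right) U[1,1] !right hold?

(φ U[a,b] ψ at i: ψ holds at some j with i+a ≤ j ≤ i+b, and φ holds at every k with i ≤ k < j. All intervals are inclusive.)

Evaluate at each i in [0,7]:
  i=0: ✗ (no rhs in [1,1])
  i=1: ✗ (lhs fails at k=1 before rhs at j=2)
  i=2: ✗ (lhs fails at k=2 before rhs at j=3)
  i=3: ✗ (lhs fails at k=3 before rhs at j=4)
  i=4: ✗ (lhs fails at k=4 before rhs at j=5)
  i=5: ✗ (lhs fails at k=5 before rhs at j=6)
  i=6: ✗ (no rhs in [7,7])
  i=7: ✓ (rhs at j=8; lhs holds on [7,7])
Positions where it holds: {7} → 1.

1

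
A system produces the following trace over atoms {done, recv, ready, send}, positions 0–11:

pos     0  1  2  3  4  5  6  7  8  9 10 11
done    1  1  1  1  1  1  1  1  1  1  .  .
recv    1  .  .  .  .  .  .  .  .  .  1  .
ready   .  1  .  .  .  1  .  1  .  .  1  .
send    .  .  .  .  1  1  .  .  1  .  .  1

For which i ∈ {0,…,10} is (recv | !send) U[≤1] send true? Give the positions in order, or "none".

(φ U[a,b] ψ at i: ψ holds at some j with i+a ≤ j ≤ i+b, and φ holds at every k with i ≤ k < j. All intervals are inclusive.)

3, 4, 5, 7, 8, 10

Evaluate at each i in [0,10]:
  i=0: ✗ (no rhs in [0,1])
  i=1: ✗ (no rhs in [1,2])
  i=2: ✗ (no rhs in [2,3])
  i=3: ✓ (rhs at j=4; lhs holds on [3,3])
  i=4: ✓ (rhs at j=4)
  i=5: ✓ (rhs at j=5)
  i=6: ✗ (no rhs in [6,7])
  i=7: ✓ (rhs at j=8; lhs holds on [7,7])
  i=8: ✓ (rhs at j=8)
  i=9: ✗ (no rhs in [9,10])
  i=10: ✓ (rhs at j=11; lhs holds on [10,10])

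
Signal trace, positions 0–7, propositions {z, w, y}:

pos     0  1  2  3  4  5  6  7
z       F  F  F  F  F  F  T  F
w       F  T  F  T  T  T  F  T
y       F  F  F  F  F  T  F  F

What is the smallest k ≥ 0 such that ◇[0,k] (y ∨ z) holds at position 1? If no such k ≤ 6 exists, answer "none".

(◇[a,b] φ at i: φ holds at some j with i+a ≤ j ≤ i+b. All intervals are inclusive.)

4

Scan j = 1,2,… for (y ∨ z):
  j=1: fails
  j=2: fails
  j=3: fails
  j=4: fails
  j=5: holds
First hit at j=5, so smallest k = 5-1 = 4.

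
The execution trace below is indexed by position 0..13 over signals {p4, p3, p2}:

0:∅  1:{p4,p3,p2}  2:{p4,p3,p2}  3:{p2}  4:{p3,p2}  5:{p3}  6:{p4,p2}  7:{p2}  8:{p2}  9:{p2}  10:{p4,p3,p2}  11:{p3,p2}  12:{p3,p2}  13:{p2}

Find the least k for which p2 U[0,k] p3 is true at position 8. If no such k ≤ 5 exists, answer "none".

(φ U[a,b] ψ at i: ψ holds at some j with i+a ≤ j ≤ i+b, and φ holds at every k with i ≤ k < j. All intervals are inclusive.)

2

Need earliest j ≥ 8 with p3, and p2 at every k in [8,j-1].
  j=8: rhs fails.
  j=9: rhs fails.
  j=10: rhs holds; lhs holds on [8,9]. k = 2.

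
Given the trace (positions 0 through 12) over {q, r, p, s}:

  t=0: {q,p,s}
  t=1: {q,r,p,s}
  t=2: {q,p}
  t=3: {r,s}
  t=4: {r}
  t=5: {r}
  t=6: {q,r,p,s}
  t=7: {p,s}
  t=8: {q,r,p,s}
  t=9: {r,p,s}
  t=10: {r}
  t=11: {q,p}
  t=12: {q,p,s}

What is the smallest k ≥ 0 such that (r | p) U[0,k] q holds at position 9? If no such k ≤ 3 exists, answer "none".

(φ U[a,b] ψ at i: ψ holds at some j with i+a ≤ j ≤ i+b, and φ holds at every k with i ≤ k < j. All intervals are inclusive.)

Need earliest j ≥ 9 with q, and (r | p) at every k in [9,j-1].
  j=9: rhs fails.
  j=10: rhs fails.
  j=11: rhs holds; lhs holds on [9,10]. k = 2.

2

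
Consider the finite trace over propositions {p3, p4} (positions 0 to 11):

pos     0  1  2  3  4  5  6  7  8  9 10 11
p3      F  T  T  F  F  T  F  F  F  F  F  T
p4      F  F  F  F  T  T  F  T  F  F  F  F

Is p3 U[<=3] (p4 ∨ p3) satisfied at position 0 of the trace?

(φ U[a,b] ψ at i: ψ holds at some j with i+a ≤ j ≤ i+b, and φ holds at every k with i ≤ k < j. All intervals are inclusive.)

False

Need some j in [0,3] with (p4 ∨ p3), and p3 at every k in [0,j-1].
  j=0: (p4 ∨ p3) false.
  j=1: (p4 ∨ p3) holds, but p3 fails at k=0 → not this j.
  j=2: (p4 ∨ p3) holds, but p3 fails at k=0 → not this j.
  j=3: (p4 ∨ p3) false.
No j in the window works → until fails.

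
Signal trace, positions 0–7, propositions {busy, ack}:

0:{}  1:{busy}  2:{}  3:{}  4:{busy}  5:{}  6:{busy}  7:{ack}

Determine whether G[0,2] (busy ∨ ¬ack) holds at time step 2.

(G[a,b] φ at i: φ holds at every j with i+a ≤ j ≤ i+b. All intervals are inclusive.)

Check (busy ∨ ¬ack) at every j in [2,4]:
  j=2: true
  j=3: true
  j=4: true
All positions satisfy it → formula holds.

Holds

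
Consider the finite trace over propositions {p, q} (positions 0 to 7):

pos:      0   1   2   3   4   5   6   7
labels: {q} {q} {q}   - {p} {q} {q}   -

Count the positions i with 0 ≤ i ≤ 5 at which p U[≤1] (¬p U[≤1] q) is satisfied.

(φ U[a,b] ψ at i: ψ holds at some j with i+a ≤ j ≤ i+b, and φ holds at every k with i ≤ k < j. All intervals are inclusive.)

5

Evaluate at each i in [0,5]:
  i=0: ✓ (rhs at j=0)
  i=1: ✓ (rhs at j=1)
  i=2: ✓ (rhs at j=2)
  i=3: ✗ (no rhs in [3,4])
  i=4: ✓ (rhs at j=5; lhs holds on [4,4])
  i=5: ✓ (rhs at j=5)
Positions where it holds: {0, 1, 2, 4, 5} → 5.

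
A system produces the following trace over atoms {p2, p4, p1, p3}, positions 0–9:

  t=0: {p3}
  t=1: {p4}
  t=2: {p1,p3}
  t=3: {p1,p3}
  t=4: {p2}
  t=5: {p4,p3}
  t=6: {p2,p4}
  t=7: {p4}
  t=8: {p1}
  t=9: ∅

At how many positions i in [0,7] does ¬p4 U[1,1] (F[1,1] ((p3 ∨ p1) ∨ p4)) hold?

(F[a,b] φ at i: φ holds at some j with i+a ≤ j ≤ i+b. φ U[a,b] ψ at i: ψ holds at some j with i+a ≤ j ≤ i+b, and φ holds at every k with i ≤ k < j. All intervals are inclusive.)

Evaluate at each i in [0,7]:
  i=0: ✓ (rhs at j=1; lhs holds on [0,0])
  i=1: ✗ (lhs fails at k=1 before rhs at j=2)
  i=2: ✗ (no rhs in [3,3])
  i=3: ✓ (rhs at j=4; lhs holds on [3,3])
  i=4: ✓ (rhs at j=5; lhs holds on [4,4])
  i=5: ✗ (lhs fails at k=5 before rhs at j=6)
  i=6: ✗ (lhs fails at k=6 before rhs at j=7)
  i=7: ✗ (no rhs in [8,8])
Positions where it holds: {0, 3, 4} → 3.

3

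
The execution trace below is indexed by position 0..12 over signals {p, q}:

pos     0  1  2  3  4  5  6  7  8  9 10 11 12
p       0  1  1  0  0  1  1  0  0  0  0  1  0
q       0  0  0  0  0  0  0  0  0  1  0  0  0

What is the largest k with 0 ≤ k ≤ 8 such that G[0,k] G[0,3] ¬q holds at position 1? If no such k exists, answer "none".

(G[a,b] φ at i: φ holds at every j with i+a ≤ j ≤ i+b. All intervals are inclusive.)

4

G[0,3] ¬q must hold from j=1 onward; find where it first fails.
  j=1: holds
  j=2: holds
  j=3: holds
  j=4: holds
  j=5: holds
  j=6: fails
Holds on [1,5], so largest k = 4.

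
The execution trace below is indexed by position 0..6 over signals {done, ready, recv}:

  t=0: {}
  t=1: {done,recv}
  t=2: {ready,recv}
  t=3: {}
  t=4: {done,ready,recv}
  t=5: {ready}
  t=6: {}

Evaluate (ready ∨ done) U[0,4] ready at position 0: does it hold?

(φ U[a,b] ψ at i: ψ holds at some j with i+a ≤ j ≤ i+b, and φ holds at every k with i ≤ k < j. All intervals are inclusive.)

Need some j in [0,4] with ready, and (ready ∨ done) at every k in [0,j-1].
  j=0: ready false.
  j=1: ready false.
  j=2: ready holds, but (ready ∨ done) fails at k=0 → not this j.
  j=3: ready false.
  j=4: ready holds, but (ready ∨ done) fails at k=0 → not this j.
No j in the window works → until fails.

Does not hold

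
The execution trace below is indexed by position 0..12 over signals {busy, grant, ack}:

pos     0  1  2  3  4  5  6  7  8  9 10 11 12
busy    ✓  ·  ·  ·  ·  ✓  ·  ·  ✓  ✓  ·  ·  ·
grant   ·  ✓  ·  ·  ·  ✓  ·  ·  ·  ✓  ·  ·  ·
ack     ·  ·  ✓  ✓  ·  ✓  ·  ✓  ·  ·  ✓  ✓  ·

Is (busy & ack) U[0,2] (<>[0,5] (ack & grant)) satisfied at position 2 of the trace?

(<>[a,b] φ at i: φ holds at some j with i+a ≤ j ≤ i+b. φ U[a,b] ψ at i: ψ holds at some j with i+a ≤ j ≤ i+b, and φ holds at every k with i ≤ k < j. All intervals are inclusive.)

Need some j in [2,4] with <>[0,5] (ack & grant), and (busy & ack) at every k in [2,j-1].
  j=2: <>[0,5] (ack & grant) holds; no prefix to check → satisfied.

Holds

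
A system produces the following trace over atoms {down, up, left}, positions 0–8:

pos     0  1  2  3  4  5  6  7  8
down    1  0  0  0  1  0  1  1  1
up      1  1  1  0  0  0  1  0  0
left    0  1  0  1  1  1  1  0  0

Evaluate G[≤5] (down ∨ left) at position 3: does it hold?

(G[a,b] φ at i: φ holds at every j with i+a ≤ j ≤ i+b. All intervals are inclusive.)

Check (down ∨ left) at every j in [3,8]:
  j=3: true
  j=4: true
  j=5: true
  j=6: true
  j=7: true
  j=8: true
All positions satisfy it → formula holds.

True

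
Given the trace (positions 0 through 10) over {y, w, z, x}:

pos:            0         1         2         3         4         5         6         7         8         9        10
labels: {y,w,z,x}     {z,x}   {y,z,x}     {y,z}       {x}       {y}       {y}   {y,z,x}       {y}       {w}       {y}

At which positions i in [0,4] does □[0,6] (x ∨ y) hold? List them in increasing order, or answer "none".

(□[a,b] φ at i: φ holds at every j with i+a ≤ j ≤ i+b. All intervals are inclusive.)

Evaluate at each i in [0,4]:
  i=0: ✓ (all of [0,6])
  i=1: ✓ (all of [1,7])
  i=2: ✓ (all of [2,8])
  i=3: ✗ (fails at j=9)
  i=4: ✗ (fails at j=9)

0, 1, 2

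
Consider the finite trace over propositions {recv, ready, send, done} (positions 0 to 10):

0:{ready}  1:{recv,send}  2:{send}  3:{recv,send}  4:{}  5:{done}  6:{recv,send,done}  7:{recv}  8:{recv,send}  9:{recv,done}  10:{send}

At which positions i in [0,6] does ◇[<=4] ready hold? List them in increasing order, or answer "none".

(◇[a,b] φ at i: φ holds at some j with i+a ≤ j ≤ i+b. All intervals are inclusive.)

Evaluate at each i in [0,6]:
  i=0: ✓ (witness j=0)
  i=1: ✗ (none in [1,5])
  i=2: ✗ (none in [2,6])
  i=3: ✗ (none in [3,7])
  i=4: ✗ (none in [4,8])
  i=5: ✗ (none in [5,9])
  i=6: ✗ (none in [6,10])

0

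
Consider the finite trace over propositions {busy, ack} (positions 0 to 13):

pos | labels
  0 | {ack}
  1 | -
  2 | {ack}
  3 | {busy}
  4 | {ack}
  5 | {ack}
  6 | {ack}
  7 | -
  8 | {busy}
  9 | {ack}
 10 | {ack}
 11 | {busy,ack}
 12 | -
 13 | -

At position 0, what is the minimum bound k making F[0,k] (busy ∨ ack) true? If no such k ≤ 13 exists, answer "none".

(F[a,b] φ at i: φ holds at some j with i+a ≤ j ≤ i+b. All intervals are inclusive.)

Scan j = 0,1,… for (busy ∨ ack):
  j=0: holds
First hit at j=0, so smallest k = 0-0 = 0.

0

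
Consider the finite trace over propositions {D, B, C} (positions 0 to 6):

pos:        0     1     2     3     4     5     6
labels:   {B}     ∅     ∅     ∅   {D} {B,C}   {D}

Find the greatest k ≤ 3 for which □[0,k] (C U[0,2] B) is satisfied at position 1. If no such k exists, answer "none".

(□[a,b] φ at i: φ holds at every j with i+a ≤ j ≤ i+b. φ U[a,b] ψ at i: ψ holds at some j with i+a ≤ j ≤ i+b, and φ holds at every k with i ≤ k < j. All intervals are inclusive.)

(C U[0,2] B) must hold from j=1 onward; find where it first fails.
  j=1: fails → no k works.

none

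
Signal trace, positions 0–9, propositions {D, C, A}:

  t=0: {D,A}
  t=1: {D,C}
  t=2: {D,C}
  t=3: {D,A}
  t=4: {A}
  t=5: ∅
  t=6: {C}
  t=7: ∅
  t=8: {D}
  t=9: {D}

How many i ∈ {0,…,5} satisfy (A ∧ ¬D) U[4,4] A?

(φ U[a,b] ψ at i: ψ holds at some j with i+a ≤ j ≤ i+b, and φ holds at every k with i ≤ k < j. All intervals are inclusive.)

0

Evaluate at each i in [0,5]:
  i=0: ✗ (lhs fails at k=0 before rhs at j=4)
  i=1: ✗ (no rhs in [5,5])
  i=2: ✗ (no rhs in [6,6])
  i=3: ✗ (no rhs in [7,7])
  i=4: ✗ (no rhs in [8,8])
  i=5: ✗ (no rhs in [9,9])
Positions where it holds: {} → 0.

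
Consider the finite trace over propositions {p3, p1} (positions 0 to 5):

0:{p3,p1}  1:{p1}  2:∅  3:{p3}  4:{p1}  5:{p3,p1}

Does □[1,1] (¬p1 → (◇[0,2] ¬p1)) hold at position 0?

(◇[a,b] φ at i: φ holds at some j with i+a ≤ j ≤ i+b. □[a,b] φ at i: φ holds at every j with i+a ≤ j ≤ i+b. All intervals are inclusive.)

Holds

Check (¬p1 → (◇[0,2] ¬p1)) at every j in [1,1]:
  j=1: antecedent false → ✓
All positions satisfy it → formula holds.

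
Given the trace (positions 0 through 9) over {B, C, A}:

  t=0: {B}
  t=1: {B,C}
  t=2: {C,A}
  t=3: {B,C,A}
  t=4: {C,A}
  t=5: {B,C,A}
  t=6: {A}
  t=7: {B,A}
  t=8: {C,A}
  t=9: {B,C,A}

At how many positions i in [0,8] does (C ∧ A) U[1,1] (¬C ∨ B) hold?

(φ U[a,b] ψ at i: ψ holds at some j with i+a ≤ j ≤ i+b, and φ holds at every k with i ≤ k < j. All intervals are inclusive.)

Evaluate at each i in [0,8]:
  i=0: ✗ (lhs fails at k=0 before rhs at j=1)
  i=1: ✗ (no rhs in [2,2])
  i=2: ✓ (rhs at j=3; lhs holds on [2,2])
  i=3: ✗ (no rhs in [4,4])
  i=4: ✓ (rhs at j=5; lhs holds on [4,4])
  i=5: ✓ (rhs at j=6; lhs holds on [5,5])
  i=6: ✗ (lhs fails at k=6 before rhs at j=7)
  i=7: ✗ (no rhs in [8,8])
  i=8: ✓ (rhs at j=9; lhs holds on [8,8])
Positions where it holds: {2, 4, 5, 8} → 4.

4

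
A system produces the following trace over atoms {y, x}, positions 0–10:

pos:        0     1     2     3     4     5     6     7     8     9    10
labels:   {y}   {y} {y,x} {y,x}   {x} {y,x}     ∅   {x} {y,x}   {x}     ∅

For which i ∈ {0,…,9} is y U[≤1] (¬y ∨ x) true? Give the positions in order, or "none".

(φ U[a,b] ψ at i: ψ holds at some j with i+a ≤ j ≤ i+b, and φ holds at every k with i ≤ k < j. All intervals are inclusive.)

Evaluate at each i in [0,9]:
  i=0: ✗ (no rhs in [0,1])
  i=1: ✓ (rhs at j=2; lhs holds on [1,1])
  i=2: ✓ (rhs at j=2)
  i=3: ✓ (rhs at j=3)
  i=4: ✓ (rhs at j=4)
  i=5: ✓ (rhs at j=5)
  i=6: ✓ (rhs at j=6)
  i=7: ✓ (rhs at j=7)
  i=8: ✓ (rhs at j=8)
  i=9: ✓ (rhs at j=9)

1, 2, 3, 4, 5, 6, 7, 8, 9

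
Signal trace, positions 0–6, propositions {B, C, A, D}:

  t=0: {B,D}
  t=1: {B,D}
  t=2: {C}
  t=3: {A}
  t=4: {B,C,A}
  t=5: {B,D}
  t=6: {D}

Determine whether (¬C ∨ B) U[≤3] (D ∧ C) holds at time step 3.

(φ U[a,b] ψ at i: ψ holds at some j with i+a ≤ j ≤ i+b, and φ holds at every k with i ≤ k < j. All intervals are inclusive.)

Does not hold

Need some j in [3,6] with (D ∧ C), and (¬C ∨ B) at every k in [3,j-1].
  j=3: (D ∧ C) false.
  j=4: (D ∧ C) false.
  j=5: (D ∧ C) false.
  j=6: (D ∧ C) false.
No j in the window works → until fails.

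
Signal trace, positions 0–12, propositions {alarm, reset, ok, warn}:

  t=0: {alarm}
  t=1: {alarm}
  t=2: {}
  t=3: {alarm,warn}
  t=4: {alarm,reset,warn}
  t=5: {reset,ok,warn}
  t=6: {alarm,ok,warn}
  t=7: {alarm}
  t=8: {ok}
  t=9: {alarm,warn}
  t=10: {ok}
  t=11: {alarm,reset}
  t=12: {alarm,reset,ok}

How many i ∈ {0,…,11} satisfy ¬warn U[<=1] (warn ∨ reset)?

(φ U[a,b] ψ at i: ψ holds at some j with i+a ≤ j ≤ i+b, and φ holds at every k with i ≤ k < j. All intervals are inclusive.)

Evaluate at each i in [0,11]:
  i=0: ✗ (no rhs in [0,1])
  i=1: ✗ (no rhs in [1,2])
  i=2: ✓ (rhs at j=3; lhs holds on [2,2])
  i=3: ✓ (rhs at j=3)
  i=4: ✓ (rhs at j=4)
  i=5: ✓ (rhs at j=5)
  i=6: ✓ (rhs at j=6)
  i=7: ✗ (no rhs in [7,8])
  i=8: ✓ (rhs at j=9; lhs holds on [8,8])
  i=9: ✓ (rhs at j=9)
  i=10: ✓ (rhs at j=11; lhs holds on [10,10])
  i=11: ✓ (rhs at j=11)
Positions where it holds: {2, 3, 4, 5, 6, 8, 9, 10, 11} → 9.

9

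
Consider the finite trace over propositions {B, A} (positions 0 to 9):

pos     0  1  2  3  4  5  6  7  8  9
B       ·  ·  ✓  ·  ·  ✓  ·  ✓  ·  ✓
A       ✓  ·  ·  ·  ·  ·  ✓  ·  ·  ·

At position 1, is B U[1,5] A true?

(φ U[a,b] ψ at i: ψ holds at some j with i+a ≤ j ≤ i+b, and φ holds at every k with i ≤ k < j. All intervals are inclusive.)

Does not hold

Need some j in [2,6] with A, and B at every k in [1,j-1].
  j=2: A false.
  j=3: A false.
  j=4: A false.
  j=5: A false.
  j=6: A holds, but B fails at k=1 → not this j.
No j in the window works → until fails.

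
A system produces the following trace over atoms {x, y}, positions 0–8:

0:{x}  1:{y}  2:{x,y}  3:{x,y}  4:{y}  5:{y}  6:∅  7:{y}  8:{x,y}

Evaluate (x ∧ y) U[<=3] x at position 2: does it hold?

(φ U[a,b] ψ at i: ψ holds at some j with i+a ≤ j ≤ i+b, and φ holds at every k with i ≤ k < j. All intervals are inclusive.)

Yes

Need some j in [2,5] with x, and (x ∧ y) at every k in [2,j-1].
  j=2: x holds; no prefix to check → satisfied.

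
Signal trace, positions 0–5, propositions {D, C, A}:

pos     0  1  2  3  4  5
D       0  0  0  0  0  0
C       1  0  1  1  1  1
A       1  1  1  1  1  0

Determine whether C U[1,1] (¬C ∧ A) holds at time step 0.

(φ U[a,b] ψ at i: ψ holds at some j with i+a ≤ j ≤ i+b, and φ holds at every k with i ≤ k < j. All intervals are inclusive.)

Holds

Need some j in [1,1] with (¬C ∧ A), and C at every k in [0,j-1].
  j=1: (¬C ∧ A) holds; C holds at every k in [0,0] → satisfied.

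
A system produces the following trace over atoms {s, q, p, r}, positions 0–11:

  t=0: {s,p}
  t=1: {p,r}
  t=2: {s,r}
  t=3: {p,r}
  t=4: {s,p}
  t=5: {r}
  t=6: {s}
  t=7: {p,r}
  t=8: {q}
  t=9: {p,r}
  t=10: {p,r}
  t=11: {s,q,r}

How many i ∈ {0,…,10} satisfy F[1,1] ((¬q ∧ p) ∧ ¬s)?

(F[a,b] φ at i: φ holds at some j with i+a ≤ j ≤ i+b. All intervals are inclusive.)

Evaluate at each i in [0,10]:
  i=0: ✓ (witness j=1)
  i=1: ✗ (none in [2,2])
  i=2: ✓ (witness j=3)
  i=3: ✗ (none in [4,4])
  i=4: ✗ (none in [5,5])
  i=5: ✗ (none in [6,6])
  i=6: ✓ (witness j=7)
  i=7: ✗ (none in [8,8])
  i=8: ✓ (witness j=9)
  i=9: ✓ (witness j=10)
  i=10: ✗ (none in [11,11])
Positions where it holds: {0, 2, 6, 8, 9} → 5.

5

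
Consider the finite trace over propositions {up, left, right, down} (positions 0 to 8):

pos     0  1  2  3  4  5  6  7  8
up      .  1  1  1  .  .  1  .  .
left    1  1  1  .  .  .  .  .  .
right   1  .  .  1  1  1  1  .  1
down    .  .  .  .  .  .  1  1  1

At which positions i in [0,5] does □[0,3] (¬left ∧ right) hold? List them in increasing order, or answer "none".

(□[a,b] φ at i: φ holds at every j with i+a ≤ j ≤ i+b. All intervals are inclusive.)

Evaluate at each i in [0,5]:
  i=0: ✗ (fails at j=0)
  i=1: ✗ (fails at j=1)
  i=2: ✗ (fails at j=2)
  i=3: ✓ (all of [3,6])
  i=4: ✗ (fails at j=7)
  i=5: ✗ (fails at j=7)

3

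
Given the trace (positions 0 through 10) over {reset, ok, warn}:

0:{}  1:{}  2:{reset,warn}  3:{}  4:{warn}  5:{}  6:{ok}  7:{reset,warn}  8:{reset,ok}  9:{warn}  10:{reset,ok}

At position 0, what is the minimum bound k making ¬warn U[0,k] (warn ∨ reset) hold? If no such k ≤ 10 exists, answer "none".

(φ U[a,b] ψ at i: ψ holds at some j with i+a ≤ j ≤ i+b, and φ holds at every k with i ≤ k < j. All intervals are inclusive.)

2

Need earliest j ≥ 0 with (warn ∨ reset), and ¬warn at every k in [0,j-1].
  j=0: rhs fails.
  j=1: rhs fails.
  j=2: rhs holds; lhs holds on [0,1]. k = 2.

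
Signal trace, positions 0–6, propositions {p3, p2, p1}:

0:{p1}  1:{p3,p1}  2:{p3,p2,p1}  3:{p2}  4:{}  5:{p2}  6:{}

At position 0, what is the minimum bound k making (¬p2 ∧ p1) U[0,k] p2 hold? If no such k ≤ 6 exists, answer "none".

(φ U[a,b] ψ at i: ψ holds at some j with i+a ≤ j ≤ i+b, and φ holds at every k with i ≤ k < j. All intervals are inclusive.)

Need earliest j ≥ 0 with p2, and (¬p2 ∧ p1) at every k in [0,j-1].
  j=0: rhs fails.
  j=1: rhs fails.
  j=2: rhs holds; lhs holds on [0,1]. k = 2.

2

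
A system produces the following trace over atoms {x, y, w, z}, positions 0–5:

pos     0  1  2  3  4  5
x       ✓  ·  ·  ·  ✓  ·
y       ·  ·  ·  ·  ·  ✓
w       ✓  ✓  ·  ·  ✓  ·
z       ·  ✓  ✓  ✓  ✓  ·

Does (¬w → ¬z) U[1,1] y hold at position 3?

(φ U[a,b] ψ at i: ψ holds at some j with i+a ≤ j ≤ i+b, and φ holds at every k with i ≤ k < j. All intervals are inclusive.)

No

Need some j in [4,4] with y, and (¬w → ¬z) at every k in [3,j-1].
  j=4: y false.
No j in the window works → until fails.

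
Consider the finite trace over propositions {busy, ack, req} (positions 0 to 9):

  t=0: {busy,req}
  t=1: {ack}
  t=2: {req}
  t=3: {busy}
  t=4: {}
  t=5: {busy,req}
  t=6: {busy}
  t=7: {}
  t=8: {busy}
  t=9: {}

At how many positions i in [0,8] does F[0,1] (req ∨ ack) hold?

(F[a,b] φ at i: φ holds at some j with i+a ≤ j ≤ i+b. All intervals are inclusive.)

Evaluate at each i in [0,8]:
  i=0: ✓ (witness j=0)
  i=1: ✓ (witness j=1)
  i=2: ✓ (witness j=2)
  i=3: ✗ (none in [3,4])
  i=4: ✓ (witness j=5)
  i=5: ✓ (witness j=5)
  i=6: ✗ (none in [6,7])
  i=7: ✗ (none in [7,8])
  i=8: ✗ (none in [8,9])
Positions where it holds: {0, 1, 2, 4, 5} → 5.

5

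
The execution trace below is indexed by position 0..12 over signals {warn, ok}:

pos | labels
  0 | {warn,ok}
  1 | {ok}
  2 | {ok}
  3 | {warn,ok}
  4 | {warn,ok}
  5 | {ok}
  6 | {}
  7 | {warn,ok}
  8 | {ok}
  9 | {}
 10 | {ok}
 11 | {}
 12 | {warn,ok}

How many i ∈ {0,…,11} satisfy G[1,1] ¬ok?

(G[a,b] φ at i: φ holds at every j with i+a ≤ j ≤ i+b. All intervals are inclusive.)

3

Evaluate at each i in [0,11]:
  i=0: ✗ (fails at j=1)
  i=1: ✗ (fails at j=2)
  i=2: ✗ (fails at j=3)
  i=3: ✗ (fails at j=4)
  i=4: ✗ (fails at j=5)
  i=5: ✓ (all of [6,6])
  i=6: ✗ (fails at j=7)
  i=7: ✗ (fails at j=8)
  i=8: ✓ (all of [9,9])
  i=9: ✗ (fails at j=10)
  i=10: ✓ (all of [11,11])
  i=11: ✗ (fails at j=12)
Positions where it holds: {5, 8, 10} → 3.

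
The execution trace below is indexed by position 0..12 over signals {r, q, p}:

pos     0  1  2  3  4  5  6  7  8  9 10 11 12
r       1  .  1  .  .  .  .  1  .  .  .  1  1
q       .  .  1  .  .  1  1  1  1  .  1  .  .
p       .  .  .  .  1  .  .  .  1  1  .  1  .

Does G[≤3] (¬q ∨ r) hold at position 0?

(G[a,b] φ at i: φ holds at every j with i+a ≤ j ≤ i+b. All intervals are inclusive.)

Yes

Check (¬q ∨ r) at every j in [0,3]:
  j=0: true
  j=1: true
  j=2: true
  j=3: true
All positions satisfy it → formula holds.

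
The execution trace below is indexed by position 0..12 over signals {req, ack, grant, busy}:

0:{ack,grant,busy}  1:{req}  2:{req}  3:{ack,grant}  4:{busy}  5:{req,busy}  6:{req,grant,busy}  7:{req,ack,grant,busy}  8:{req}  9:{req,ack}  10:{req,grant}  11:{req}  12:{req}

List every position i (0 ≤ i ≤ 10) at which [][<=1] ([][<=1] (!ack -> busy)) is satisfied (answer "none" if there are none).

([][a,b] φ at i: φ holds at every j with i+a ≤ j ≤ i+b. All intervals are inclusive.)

Evaluate at each i in [0,10]:
  i=0: ✗ (fails at j=0)
  i=1: ✗ (fails at j=1)
  i=2: ✗ (fails at j=2)
  i=3: ✓ (all of [3,4])
  i=4: ✓ (all of [4,5])
  i=5: ✓ (all of [5,6])
  i=6: ✗ (fails at j=7)
  i=7: ✗ (fails at j=7)
  i=8: ✗ (fails at j=8)
  i=9: ✗ (fails at j=9)
  i=10: ✗ (fails at j=10)

3, 4, 5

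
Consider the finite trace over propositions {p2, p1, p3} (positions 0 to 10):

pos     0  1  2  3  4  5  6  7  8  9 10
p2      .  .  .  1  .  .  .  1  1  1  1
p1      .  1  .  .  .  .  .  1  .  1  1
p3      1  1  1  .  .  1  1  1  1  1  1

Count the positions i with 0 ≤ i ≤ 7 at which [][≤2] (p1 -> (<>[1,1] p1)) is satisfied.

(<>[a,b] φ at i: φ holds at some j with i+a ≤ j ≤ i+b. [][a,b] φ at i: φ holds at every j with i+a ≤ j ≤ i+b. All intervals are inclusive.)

Evaluate at each i in [0,7]:
  i=0: ✗ (fails at j=1)
  i=1: ✗ (fails at j=1)
  i=2: ✓ (all of [2,4])
  i=3: ✓ (all of [3,5])
  i=4: ✓ (all of [4,6])
  i=5: ✗ (fails at j=7)
  i=6: ✗ (fails at j=7)
  i=7: ✗ (fails at j=7)
Positions where it holds: {2, 3, 4} → 3.

3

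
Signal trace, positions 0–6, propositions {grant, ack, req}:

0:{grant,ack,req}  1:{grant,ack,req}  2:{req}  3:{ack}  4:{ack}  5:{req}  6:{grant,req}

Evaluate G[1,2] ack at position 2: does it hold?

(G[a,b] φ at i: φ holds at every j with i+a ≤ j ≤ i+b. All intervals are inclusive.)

Check ack at every j in [3,4]:
  j=3: true
  j=4: true
All positions satisfy it → formula holds.

True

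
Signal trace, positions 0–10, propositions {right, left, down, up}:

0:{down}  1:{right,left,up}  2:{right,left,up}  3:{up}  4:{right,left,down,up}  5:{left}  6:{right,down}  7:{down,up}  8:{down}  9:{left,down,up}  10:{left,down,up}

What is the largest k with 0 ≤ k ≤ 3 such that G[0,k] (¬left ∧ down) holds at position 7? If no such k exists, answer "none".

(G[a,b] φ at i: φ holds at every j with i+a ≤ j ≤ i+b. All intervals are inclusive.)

1

(¬left ∧ down) must hold from j=7 onward; find where it first fails.
  j=7: holds
  j=8: holds
  j=9: fails
Holds on [7,8], so largest k = 1.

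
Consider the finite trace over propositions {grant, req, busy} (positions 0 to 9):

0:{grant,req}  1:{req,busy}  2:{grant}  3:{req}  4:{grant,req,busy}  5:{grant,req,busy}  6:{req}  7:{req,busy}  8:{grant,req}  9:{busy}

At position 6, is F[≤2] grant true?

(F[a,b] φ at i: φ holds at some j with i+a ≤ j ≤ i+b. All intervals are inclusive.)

True

Check grant at each j in [6,8]:
  j=6: false
  j=7: false
  j=8: true
Found at j=8 → formula holds.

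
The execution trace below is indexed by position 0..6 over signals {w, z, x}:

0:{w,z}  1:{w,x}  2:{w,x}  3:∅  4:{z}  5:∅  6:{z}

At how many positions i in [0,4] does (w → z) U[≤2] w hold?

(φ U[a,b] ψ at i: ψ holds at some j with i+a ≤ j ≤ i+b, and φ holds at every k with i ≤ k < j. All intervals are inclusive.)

3

Evaluate at each i in [0,4]:
  i=0: ✓ (rhs at j=0)
  i=1: ✓ (rhs at j=1)
  i=2: ✓ (rhs at j=2)
  i=3: ✗ (no rhs in [3,5])
  i=4: ✗ (no rhs in [4,6])
Positions where it holds: {0, 1, 2} → 3.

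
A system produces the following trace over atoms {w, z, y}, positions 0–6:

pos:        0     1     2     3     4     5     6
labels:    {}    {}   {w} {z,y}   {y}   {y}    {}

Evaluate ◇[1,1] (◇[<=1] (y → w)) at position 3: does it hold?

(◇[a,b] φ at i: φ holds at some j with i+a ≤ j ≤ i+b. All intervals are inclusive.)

Does not hold

Check ◇[<=1] (y → w) at each j in [4,4]:
  j=4: fails (none in [4,5])
No position in the window satisfies it → formula fails.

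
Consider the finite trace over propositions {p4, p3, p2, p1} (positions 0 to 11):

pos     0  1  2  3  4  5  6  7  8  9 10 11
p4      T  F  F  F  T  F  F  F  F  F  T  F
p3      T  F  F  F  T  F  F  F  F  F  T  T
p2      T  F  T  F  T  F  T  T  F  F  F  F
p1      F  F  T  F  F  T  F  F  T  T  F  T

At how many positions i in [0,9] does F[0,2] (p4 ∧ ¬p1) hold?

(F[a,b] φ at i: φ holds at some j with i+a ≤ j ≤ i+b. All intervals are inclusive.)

6

Evaluate at each i in [0,9]:
  i=0: ✓ (witness j=0)
  i=1: ✗ (none in [1,3])
  i=2: ✓ (witness j=4)
  i=3: ✓ (witness j=4)
  i=4: ✓ (witness j=4)
  i=5: ✗ (none in [5,7])
  i=6: ✗ (none in [6,8])
  i=7: ✗ (none in [7,9])
  i=8: ✓ (witness j=10)
  i=9: ✓ (witness j=10)
Positions where it holds: {0, 2, 3, 4, 8, 9} → 6.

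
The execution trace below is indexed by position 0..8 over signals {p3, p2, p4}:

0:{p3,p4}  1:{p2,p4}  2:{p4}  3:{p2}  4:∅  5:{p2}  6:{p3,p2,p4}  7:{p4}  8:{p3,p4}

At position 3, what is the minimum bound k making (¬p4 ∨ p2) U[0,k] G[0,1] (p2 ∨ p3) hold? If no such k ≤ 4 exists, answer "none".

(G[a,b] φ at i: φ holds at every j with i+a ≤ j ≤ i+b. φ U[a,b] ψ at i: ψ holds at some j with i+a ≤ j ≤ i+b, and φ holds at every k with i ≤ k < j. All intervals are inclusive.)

Need earliest j ≥ 3 with G[0,1] (p2 ∨ p3), and (¬p4 ∨ p2) at every k in [3,j-1].
  j=3: rhs fails.
  j=4: rhs fails.
  j=5: rhs holds; lhs holds on [3,4]. k = 2.

2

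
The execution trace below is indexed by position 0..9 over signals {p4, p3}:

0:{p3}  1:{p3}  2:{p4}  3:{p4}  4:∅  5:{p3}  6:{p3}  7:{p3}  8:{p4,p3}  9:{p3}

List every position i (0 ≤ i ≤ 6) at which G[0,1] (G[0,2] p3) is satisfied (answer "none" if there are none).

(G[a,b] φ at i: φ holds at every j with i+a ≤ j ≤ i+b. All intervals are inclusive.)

Evaluate at each i in [0,6]:
  i=0: ✗ (fails at j=0)
  i=1: ✗ (fails at j=1)
  i=2: ✗ (fails at j=2)
  i=3: ✗ (fails at j=3)
  i=4: ✗ (fails at j=4)
  i=5: ✓ (all of [5,6])
  i=6: ✓ (all of [6,7])

5, 6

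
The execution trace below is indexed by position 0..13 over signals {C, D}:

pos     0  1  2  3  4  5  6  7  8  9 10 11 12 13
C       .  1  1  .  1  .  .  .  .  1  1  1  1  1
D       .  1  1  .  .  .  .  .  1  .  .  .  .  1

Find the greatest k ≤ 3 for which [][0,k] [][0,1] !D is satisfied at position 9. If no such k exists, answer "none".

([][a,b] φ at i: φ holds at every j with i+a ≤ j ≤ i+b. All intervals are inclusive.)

[][0,1] !D must hold from j=9 onward; find where it first fails.
  j=9: holds
  j=10: holds
  j=11: holds
  j=12: fails
Holds on [9,11], so largest k = 2.

2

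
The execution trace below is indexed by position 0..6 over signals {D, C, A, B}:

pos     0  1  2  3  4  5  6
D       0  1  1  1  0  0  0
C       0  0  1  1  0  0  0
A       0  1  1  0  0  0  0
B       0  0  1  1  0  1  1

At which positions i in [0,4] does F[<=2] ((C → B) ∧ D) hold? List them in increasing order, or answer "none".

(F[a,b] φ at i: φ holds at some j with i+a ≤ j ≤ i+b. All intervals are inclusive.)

0, 1, 2, 3

Evaluate at each i in [0,4]:
  i=0: ✓ (witness j=1)
  i=1: ✓ (witness j=1)
  i=2: ✓ (witness j=2)
  i=3: ✓ (witness j=3)
  i=4: ✗ (none in [4,6])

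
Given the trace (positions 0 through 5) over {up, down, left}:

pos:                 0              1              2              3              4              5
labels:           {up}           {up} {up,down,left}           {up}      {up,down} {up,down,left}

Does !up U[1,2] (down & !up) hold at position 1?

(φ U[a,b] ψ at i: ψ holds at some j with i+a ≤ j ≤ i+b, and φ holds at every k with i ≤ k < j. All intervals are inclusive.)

No

Need some j in [2,3] with (down & !up), and !up at every k in [1,j-1].
  j=2: (down & !up) false.
  j=3: (down & !up) false.
No j in the window works → until fails.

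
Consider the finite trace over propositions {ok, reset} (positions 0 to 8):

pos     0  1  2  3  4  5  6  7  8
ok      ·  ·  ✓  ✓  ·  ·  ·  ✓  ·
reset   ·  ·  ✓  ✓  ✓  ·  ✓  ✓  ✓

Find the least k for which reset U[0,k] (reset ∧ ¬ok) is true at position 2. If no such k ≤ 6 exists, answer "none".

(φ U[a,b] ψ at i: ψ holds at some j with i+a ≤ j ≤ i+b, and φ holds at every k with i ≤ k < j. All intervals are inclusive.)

Need earliest j ≥ 2 with (reset ∧ ¬ok), and reset at every k in [2,j-1].
  j=2: rhs fails.
  j=3: rhs fails.
  j=4: rhs holds; lhs holds on [2,3]. k = 2.

2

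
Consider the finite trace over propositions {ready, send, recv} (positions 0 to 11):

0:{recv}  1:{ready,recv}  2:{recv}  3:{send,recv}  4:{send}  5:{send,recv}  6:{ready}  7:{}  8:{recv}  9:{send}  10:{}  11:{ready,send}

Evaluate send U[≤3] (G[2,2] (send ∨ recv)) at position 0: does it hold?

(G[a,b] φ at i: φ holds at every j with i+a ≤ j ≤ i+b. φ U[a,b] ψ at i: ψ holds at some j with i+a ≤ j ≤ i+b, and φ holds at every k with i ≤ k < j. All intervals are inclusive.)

Yes

Need some j in [0,3] with G[2,2] (send ∨ recv), and send at every k in [0,j-1].
  j=0: G[2,2] (send ∨ recv) holds; no prefix to check → satisfied.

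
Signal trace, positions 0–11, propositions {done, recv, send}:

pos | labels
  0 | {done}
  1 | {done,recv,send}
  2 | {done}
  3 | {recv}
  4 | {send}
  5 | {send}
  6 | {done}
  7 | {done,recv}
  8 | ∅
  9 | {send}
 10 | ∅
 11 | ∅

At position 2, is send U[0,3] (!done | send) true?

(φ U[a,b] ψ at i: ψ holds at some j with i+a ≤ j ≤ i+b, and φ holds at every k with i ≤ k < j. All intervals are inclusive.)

Need some j in [2,5] with (!done | send), and send at every k in [2,j-1].
  j=2: (!done | send) false.
  j=3: (!done | send) holds, but send fails at k=2 → not this j.
  j=4: (!done | send) holds, but send fails at k=2 → not this j.
  j=5: (!done | send) holds, but send fails at k=2 → not this j.
No j in the window works → until fails.

Does not hold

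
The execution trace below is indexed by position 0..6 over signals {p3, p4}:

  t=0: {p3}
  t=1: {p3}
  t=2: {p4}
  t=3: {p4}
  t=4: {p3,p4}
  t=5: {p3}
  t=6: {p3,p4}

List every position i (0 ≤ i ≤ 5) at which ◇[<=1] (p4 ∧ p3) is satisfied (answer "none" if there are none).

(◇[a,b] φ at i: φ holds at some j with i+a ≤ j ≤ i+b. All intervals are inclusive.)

Evaluate at each i in [0,5]:
  i=0: ✗ (none in [0,1])
  i=1: ✗ (none in [1,2])
  i=2: ✗ (none in [2,3])
  i=3: ✓ (witness j=4)
  i=4: ✓ (witness j=4)
  i=5: ✓ (witness j=6)

3, 4, 5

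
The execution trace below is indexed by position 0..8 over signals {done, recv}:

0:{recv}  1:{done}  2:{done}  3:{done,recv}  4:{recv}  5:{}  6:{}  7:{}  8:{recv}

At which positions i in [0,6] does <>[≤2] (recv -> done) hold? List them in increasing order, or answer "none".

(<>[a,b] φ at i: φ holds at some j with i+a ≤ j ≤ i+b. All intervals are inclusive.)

Evaluate at each i in [0,6]:
  i=0: ✓ (witness j=1)
  i=1: ✓ (witness j=1)
  i=2: ✓ (witness j=2)
  i=3: ✓ (witness j=3)
  i=4: ✓ (witness j=5)
  i=5: ✓ (witness j=5)
  i=6: ✓ (witness j=6)

0, 1, 2, 3, 4, 5, 6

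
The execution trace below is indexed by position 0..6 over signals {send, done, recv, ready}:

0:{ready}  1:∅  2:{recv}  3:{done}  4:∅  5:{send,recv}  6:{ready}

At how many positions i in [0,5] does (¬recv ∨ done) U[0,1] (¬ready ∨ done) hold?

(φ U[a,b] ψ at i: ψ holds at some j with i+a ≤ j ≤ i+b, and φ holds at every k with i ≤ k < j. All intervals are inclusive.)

6

Evaluate at each i in [0,5]:
  i=0: ✓ (rhs at j=1; lhs holds on [0,0])
  i=1: ✓ (rhs at j=1)
  i=2: ✓ (rhs at j=2)
  i=3: ✓ (rhs at j=3)
  i=4: ✓ (rhs at j=4)
  i=5: ✓ (rhs at j=5)
Positions where it holds: {0, 1, 2, 3, 4, 5} → 6.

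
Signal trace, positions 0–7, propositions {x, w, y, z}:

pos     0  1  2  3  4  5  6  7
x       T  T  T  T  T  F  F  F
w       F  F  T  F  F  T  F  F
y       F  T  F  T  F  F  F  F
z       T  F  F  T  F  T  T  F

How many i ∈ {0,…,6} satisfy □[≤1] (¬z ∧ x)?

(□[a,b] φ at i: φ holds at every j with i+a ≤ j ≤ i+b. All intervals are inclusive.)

Evaluate at each i in [0,6]:
  i=0: ✗ (fails at j=0)
  i=1: ✓ (all of [1,2])
  i=2: ✗ (fails at j=3)
  i=3: ✗ (fails at j=3)
  i=4: ✗ (fails at j=5)
  i=5: ✗ (fails at j=5)
  i=6: ✗ (fails at j=6)
Positions where it holds: {1} → 1.

1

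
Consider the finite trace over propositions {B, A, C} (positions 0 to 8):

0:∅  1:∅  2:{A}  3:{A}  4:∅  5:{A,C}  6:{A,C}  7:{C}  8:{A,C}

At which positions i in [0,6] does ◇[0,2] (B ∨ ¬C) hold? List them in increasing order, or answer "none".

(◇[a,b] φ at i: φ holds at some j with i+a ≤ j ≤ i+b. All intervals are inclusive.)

0, 1, 2, 3, 4

Evaluate at each i in [0,6]:
  i=0: ✓ (witness j=0)
  i=1: ✓ (witness j=1)
  i=2: ✓ (witness j=2)
  i=3: ✓ (witness j=3)
  i=4: ✓ (witness j=4)
  i=5: ✗ (none in [5,7])
  i=6: ✗ (none in [6,8])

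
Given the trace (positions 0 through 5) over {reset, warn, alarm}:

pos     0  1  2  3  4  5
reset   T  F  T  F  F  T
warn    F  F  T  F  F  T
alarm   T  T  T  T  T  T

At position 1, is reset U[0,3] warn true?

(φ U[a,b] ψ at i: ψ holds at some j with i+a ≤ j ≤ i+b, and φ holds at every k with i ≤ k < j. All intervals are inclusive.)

False

Need some j in [1,4] with warn, and reset at every k in [1,j-1].
  j=1: warn false.
  j=2: warn holds, but reset fails at k=1 → not this j.
  j=3: warn false.
  j=4: warn false.
No j in the window works → until fails.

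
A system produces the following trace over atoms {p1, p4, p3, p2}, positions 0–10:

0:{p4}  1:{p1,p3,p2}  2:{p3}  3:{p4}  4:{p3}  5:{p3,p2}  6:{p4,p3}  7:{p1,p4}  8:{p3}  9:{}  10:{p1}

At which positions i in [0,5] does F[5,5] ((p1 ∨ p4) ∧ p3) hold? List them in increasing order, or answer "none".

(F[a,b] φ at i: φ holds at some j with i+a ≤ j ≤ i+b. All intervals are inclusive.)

Evaluate at each i in [0,5]:
  i=0: ✗ (none in [5,5])
  i=1: ✓ (witness j=6)
  i=2: ✗ (none in [7,7])
  i=3: ✗ (none in [8,8])
  i=4: ✗ (none in [9,9])
  i=5: ✗ (none in [10,10])

1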